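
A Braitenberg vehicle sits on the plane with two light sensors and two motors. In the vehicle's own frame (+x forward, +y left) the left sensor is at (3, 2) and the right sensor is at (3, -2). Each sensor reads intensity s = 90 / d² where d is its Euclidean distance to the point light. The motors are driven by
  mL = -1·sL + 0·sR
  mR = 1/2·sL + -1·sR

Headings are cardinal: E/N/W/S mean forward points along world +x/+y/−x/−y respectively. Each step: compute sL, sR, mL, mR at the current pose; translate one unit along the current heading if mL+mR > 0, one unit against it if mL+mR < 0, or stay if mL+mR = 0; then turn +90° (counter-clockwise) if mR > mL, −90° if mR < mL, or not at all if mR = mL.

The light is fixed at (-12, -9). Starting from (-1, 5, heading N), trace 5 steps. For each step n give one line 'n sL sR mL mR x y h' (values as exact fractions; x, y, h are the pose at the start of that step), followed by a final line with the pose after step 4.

0 9/37 45/229 -9/37 -1269/16946 -1 5 N
1 18/37 90/289 -18/37 -729/10693 -1 4 W
2 45/148 9/20 -45/148 -441/1480 0 4 S
3 90/481 10/41 -90/481 -2965/19721 0 5 E
4 9/37 45/229 -9/37 -1269/16946 -1 5 N
final -1 4 W

n=0: pose=(-1,5,N); sL=9/37, sR=45/229; mL=-9/37, mR=-1269/16946; mL+mR=-5391/16946 → advance -1; mR−mL=2853/16946 → turn +1·90°
n=1: pose=(-1,4,W); sL=18/37, sR=90/289; mL=-18/37, mR=-729/10693; mL+mR=-5931/10693 → advance -1; mR−mL=4473/10693 → turn +1·90°
n=2: pose=(0,4,S); sL=45/148, sR=9/20; mL=-45/148, mR=-441/1480; mL+mR=-891/1480 → advance -1; mR−mL=9/1480 → turn +1·90°
n=3: pose=(0,5,E); sL=90/481, sR=10/41; mL=-90/481, mR=-2965/19721; mL+mR=-6655/19721 → advance -1; mR−mL=725/19721 → turn +1·90°
n=4: pose=(-1,5,N); sL=9/37, sR=45/229; mL=-9/37, mR=-1269/16946; mL+mR=-5391/16946 → advance -1; mR−mL=2853/16946 → turn +1·90°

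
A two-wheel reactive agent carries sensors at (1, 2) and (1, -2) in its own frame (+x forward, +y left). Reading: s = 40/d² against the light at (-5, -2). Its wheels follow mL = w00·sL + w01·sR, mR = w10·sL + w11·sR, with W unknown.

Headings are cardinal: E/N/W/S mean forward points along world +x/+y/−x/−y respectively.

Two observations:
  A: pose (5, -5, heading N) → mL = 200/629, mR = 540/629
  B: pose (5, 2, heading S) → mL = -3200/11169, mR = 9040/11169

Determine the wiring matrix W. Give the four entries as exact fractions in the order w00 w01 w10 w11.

1 -1 1 1

obs A: pose=(5,-5,N) → sL=10/17, sR=10/37, mL=200/629, mR=540/629
obs B: pose=(5,2,S) → sL=40/153, sR=40/73, mL=-3200/11169, mR=9040/11169
sensor matrix S = [[10/17, 10/37], [40/153, 40/73]]; det S = 104000/413253
solve [mL_A; mL_B] = S·[w00; w01] and [mR_A; mR_B] = S·[w10; w11]:
  w00 = 1, w01 = -1, w10 = 1, w11 = 1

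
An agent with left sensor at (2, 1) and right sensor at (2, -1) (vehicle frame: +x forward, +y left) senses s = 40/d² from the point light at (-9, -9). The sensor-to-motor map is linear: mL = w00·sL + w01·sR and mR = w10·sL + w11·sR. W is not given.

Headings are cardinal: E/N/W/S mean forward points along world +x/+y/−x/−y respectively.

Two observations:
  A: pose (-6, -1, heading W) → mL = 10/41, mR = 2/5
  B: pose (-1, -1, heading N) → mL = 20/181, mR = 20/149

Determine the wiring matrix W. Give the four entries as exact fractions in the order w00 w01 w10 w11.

0 1/2 1/2 0

obs A: pose=(-6,-1,W) → sL=4/5, sR=20/41, mL=10/41, mR=2/5
obs B: pose=(-1,-1,N) → sL=40/149, sR=40/181, mL=20/181, mR=20/149
sensor matrix S = [[4/5, 20/41], [40/149, 40/181]]; det S = 50688/1105729
solve [mL_A; mL_B] = S·[w00; w01] and [mR_A; mR_B] = S·[w10; w11]:
  w00 = 0, w01 = 1/2, w10 = 1/2, w11 = 0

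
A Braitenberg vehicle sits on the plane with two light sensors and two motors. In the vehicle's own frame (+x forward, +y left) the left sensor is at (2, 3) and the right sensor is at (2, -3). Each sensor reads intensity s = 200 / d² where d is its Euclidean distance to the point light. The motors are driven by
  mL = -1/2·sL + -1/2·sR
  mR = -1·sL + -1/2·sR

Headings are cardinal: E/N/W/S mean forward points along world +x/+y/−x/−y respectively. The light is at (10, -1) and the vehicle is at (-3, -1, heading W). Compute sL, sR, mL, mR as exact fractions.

left sensor world pos  = (-5, -4); dL² = 234
right sensor world pos = (-5, 2); dR² = 234
sL = 200/234 = 100/117
sR = 200/234 = 100/117
mL = -1/2·sL + -1/2·sR = -100/117
mR = -1·sL + -1/2·sR = -50/39

100/117 100/117 -100/117 -50/39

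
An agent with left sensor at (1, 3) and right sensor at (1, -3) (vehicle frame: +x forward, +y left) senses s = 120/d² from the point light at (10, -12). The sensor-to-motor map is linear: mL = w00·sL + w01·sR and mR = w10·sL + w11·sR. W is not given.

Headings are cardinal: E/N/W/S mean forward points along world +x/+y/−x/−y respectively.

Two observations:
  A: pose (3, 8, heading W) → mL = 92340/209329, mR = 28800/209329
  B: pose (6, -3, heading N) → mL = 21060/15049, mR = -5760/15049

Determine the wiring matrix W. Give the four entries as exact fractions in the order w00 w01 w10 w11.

1 1/2 1 -1

obs A: pose=(3,8,W) → sL=120/353, sR=120/593, mL=92340/209329, mR=28800/209329
obs B: pose=(6,-3,N) → sL=120/149, sR=120/101, mL=21060/15049, mR=-5760/15049
sensor matrix S = [[120/353, 120/593], [120/149, 120/101]]; det S = 758937600/3150192121
solve [mL_A; mL_B] = S·[w00; w01] and [mR_A; mR_B] = S·[w10; w11]:
  w00 = 1, w01 = 1/2, w10 = 1, w11 = -1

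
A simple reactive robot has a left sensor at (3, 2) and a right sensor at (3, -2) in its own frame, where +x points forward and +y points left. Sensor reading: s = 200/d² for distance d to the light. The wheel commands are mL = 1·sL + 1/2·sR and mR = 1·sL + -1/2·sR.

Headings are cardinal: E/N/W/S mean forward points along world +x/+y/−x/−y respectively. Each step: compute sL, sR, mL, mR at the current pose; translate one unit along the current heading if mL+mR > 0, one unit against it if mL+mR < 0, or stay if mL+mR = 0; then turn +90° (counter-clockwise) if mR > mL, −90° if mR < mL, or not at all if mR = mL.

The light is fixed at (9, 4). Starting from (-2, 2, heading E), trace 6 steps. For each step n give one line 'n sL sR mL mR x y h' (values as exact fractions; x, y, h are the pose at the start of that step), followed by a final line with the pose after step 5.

0 25/8 5/2 35/8 15/8 -2 2 E
1 200/89 200/169 42700/15041 24900/15041 -1 2 S
2 100/97 20/17 2670/1649 730/1649 -1 1 W
3 200/169 200/81 33100/13689 -700/13689 -2 1 N
4 25/8 5/2 35/8 15/8 -2 2 E
5 200/89 200/169 42700/15041 24900/15041 -1 2 S
final -1 1 W

n=0: pose=(-2,2,E); sL=25/8, sR=5/2; mL=35/8, mR=15/8; mL+mR=25/4 → advance +1; mR−mL=-5/2 → turn -1·90°
n=1: pose=(-1,2,S); sL=200/89, sR=200/169; mL=42700/15041, mR=24900/15041; mL+mR=400/89 → advance +1; mR−mL=-200/169 → turn -1·90°
n=2: pose=(-1,1,W); sL=100/97, sR=20/17; mL=2670/1649, mR=730/1649; mL+mR=200/97 → advance +1; mR−mL=-20/17 → turn -1·90°
n=3: pose=(-2,1,N); sL=200/169, sR=200/81; mL=33100/13689, mR=-700/13689; mL+mR=400/169 → advance +1; mR−mL=-200/81 → turn -1·90°
n=4: pose=(-2,2,E); sL=25/8, sR=5/2; mL=35/8, mR=15/8; mL+mR=25/4 → advance +1; mR−mL=-5/2 → turn -1·90°
n=5: pose=(-1,2,S); sL=200/89, sR=200/169; mL=42700/15041, mR=24900/15041; mL+mR=400/89 → advance +1; mR−mL=-200/169 → turn -1·90°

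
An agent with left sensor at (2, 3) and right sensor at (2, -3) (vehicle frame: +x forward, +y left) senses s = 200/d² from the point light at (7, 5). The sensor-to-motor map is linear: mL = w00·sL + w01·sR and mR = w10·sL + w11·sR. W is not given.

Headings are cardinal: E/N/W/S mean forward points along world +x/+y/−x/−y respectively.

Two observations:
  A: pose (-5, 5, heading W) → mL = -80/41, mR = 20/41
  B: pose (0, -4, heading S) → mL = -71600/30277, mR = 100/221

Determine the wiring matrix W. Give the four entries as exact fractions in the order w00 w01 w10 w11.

obs A: pose=(-5,5,W) → sL=40/41, sR=40/41, mL=-80/41, mR=20/41
obs B: pose=(0,-4,S) → sL=200/137, sR=200/221, mL=-71600/30277, mR=100/221
sensor matrix S = [[40/41, 40/41], [200/137, 200/221]]; det S = -672000/1241357
solve [mL_A; mL_B] = S·[w00; w01] and [mR_A; mR_B] = S·[w10; w11]:
  w00 = -1, w01 = -1, w10 = 0, w11 = 1/2

-1 -1 0 1/2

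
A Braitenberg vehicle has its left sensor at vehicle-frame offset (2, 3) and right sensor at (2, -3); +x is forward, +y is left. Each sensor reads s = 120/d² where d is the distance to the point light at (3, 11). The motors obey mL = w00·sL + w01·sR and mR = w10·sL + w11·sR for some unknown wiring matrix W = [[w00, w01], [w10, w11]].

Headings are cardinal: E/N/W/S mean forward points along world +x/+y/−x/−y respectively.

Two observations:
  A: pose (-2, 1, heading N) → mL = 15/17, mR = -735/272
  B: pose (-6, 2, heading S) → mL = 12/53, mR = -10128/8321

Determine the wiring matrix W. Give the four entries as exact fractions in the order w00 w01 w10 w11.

obs A: pose=(-2,1,N) → sL=15/16, sR=30/17, mL=15/17, mR=-735/272
obs B: pose=(-6,2,S) → sL=120/157, sR=24/53, mL=12/53, mR=-10128/8321
sensor matrix S = [[15/16, 30/17], [120/157, 24/53]]; det S = -261495/282914
solve [mL_A; mL_B] = S·[w00; w01] and [mR_A; mR_B] = S·[w10; w11]:
  w00 = 0, w01 = 1/2, w10 = -1, w11 = -1

0 1/2 -1 -1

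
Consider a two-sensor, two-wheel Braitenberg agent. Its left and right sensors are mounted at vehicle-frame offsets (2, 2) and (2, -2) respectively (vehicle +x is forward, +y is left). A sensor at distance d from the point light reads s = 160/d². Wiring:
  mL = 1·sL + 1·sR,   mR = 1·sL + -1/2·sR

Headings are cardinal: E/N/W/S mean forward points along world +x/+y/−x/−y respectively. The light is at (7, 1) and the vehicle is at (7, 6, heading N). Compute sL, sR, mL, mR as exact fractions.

left sensor world pos  = (5, 8); dL² = 53
right sensor world pos = (9, 8); dR² = 53
sL = 160/53 = 160/53
sR = 160/53 = 160/53
mL = 1·sL + 1·sR = 320/53
mR = 1·sL + -1/2·sR = 80/53

160/53 160/53 320/53 80/53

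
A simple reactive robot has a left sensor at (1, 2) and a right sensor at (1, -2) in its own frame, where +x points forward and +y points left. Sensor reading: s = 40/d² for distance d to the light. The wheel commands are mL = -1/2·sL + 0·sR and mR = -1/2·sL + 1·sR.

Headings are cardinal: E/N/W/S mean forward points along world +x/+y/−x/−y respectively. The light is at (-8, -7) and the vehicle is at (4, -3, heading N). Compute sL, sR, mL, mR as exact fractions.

left sensor world pos  = (2, -2); dL² = 125
right sensor world pos = (6, -2); dR² = 221
sL = 40/125 = 8/25
sR = 40/221 = 40/221
mL = -1/2·sL + 0·sR = -4/25
mR = -1/2·sL + 1·sR = 116/5525

8/25 40/221 -4/25 116/5525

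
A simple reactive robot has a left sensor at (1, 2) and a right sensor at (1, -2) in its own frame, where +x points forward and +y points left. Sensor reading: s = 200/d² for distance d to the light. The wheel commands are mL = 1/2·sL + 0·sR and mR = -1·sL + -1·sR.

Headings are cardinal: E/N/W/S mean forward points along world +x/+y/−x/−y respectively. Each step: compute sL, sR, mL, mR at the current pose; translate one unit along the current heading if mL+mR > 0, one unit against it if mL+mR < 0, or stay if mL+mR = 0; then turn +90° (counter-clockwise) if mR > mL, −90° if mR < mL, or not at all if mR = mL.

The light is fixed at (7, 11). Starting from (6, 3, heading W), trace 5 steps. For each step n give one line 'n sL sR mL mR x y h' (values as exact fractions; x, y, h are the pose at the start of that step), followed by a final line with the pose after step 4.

0 25/13 5 25/26 -90/13 6 3 W
1 200/53 200/53 100/53 -400/53 7 3 N
2 4 100/61 2 -344/61 7 2 E
3 200/101 200/109 100/101 -42000/11009 6 2 S
4 25/13 5 25/26 -90/13 6 3 W
final 7 3 N

n=0: pose=(6,3,W); sL=25/13, sR=5; mL=25/26, mR=-90/13; mL+mR=-155/26 → advance -1; mR−mL=-205/26 → turn -1·90°
n=1: pose=(7,3,N); sL=200/53, sR=200/53; mL=100/53, mR=-400/53; mL+mR=-300/53 → advance -1; mR−mL=-500/53 → turn -1·90°
n=2: pose=(7,2,E); sL=4, sR=100/61; mL=2, mR=-344/61; mL+mR=-222/61 → advance -1; mR−mL=-466/61 → turn -1·90°
n=3: pose=(6,2,S); sL=200/101, sR=200/109; mL=100/101, mR=-42000/11009; mL+mR=-31100/11009 → advance -1; mR−mL=-52900/11009 → turn -1·90°
n=4: pose=(6,3,W); sL=25/13, sR=5; mL=25/26, mR=-90/13; mL+mR=-155/26 → advance -1; mR−mL=-205/26 → turn -1·90°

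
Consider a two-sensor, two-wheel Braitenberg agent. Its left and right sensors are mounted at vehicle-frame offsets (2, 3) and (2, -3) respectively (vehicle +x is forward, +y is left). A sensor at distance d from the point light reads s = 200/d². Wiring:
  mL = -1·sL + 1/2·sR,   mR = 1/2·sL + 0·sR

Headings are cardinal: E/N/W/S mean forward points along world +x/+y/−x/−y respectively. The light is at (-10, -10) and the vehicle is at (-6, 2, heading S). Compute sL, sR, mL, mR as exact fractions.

200/149 200/101 -5300/15049 100/149

left sensor world pos  = (-3, 0); dL² = 149
right sensor world pos = (-9, 0); dR² = 101
sL = 200/149 = 200/149
sR = 200/101 = 200/101
mL = -1·sL + 1/2·sR = -5300/15049
mR = 1/2·sL + 0·sR = 100/149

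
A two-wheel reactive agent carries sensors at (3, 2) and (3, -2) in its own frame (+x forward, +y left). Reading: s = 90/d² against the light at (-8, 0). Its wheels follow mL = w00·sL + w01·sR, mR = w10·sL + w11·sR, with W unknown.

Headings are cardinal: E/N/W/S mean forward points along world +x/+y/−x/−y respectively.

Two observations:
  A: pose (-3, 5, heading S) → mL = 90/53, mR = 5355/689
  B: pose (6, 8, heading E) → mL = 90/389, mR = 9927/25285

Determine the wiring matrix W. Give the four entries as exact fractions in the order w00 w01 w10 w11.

obs A: pose=(-3,5,S) → sL=90/53, sR=90/13, mL=90/53, mR=5355/689
obs B: pose=(6,8,E) → sL=90/389, sR=18/65, mL=90/389, mR=9927/25285
sensor matrix S = [[90/53, 90/13], [90/389, 18/65]]; det S = -23328/20617
solve [mL_A; mL_B] = S·[w00; w01] and [mR_A; mR_B] = S·[w10; w11]:
  w00 = 1, w01 = 0, w10 = 1/2, w11 = 1

1 0 1/2 1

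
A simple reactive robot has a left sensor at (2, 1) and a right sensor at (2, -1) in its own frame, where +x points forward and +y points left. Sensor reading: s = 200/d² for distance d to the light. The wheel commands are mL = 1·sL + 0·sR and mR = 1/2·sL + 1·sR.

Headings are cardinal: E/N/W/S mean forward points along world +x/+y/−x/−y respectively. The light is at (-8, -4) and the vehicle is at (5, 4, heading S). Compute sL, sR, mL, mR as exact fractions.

25/29 10/9 25/29 805/522

left sensor world pos  = (6, 2); dL² = 232
right sensor world pos = (4, 2); dR² = 180
sL = 200/232 = 25/29
sR = 200/180 = 10/9
mL = 1·sL + 0·sR = 25/29
mR = 1/2·sL + 1·sR = 805/522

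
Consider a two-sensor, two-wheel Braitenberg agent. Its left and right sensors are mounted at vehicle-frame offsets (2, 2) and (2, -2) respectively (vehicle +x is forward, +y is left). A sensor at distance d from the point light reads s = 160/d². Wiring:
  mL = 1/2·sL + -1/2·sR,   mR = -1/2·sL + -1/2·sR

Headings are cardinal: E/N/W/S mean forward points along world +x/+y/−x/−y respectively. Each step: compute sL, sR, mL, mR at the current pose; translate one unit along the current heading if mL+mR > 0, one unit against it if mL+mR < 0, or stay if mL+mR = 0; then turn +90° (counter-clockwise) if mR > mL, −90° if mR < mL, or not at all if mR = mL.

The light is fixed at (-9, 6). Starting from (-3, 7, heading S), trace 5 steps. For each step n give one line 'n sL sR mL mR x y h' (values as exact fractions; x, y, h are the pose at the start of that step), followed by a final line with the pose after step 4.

n=0: pose=(-3,7,S); sL=32/13, sR=160/17; mL=-768/221, mR=-1312/221; mL+mR=-160/17 → advance -1; mR−mL=-32/13 → turn -1·90°
n=1: pose=(-3,8,W); sL=10, sR=5; mL=5/2, mR=-15/2; mL+mR=-5 → advance -1; mR−mL=-10 → turn -1·90°
n=2: pose=(-2,8,N); sL=160/41, sR=160/97; mL=4480/3977, mR=-11040/3977; mL+mR=-160/97 → advance -1; mR−mL=-160/41 → turn -1·90°
n=3: pose=(-2,7,E); sL=16/9, sR=80/41; mL=-32/369, mR=-688/369; mL+mR=-80/41 → advance -1; mR−mL=-16/9 → turn -1·90°
n=4: pose=(-3,7,S); sL=32/13, sR=160/17; mL=-768/221, mR=-1312/221; mL+mR=-160/17 → advance -1; mR−mL=-32/13 → turn -1·90°

0 32/13 160/17 -768/221 -1312/221 -3 7 S
1 10 5 5/2 -15/2 -3 8 W
2 160/41 160/97 4480/3977 -11040/3977 -2 8 N
3 16/9 80/41 -32/369 -688/369 -2 7 E
4 32/13 160/17 -768/221 -1312/221 -3 7 S
final -3 8 W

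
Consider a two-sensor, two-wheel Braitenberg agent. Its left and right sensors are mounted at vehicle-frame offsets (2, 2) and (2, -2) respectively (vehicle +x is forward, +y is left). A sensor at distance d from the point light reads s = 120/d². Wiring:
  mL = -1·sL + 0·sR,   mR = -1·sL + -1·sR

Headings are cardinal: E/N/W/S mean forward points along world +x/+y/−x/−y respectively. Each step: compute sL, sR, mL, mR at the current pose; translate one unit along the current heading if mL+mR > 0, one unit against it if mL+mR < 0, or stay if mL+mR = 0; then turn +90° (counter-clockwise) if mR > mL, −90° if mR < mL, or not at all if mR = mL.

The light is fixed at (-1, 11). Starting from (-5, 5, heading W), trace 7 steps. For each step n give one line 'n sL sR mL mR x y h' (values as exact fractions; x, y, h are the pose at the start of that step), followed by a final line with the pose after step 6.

0 6/5 30/13 -6/5 -228/65 -5 5 W
1 120/41 120/17 -120/41 -6960/697 -4 5 N
2 60/13 60/41 -60/13 -3240/533 -4 4 E
3 24/17 40/39 -24/17 -1616/663 -5 4 S
4 6/5 30/13 -6/5 -228/65 -5 5 W
5 120/41 120/17 -120/41 -6960/697 -4 5 N
6 60/13 60/41 -60/13 -3240/533 -4 4 E
final -5 4 S

n=0: pose=(-5,5,W); sL=6/5, sR=30/13; mL=-6/5, mR=-228/65; mL+mR=-306/65 → advance -1; mR−mL=-30/13 → turn -1·90°
n=1: pose=(-4,5,N); sL=120/41, sR=120/17; mL=-120/41, mR=-6960/697; mL+mR=-9000/697 → advance -1; mR−mL=-120/17 → turn -1·90°
n=2: pose=(-4,4,E); sL=60/13, sR=60/41; mL=-60/13, mR=-3240/533; mL+mR=-5700/533 → advance -1; mR−mL=-60/41 → turn -1·90°
n=3: pose=(-5,4,S); sL=24/17, sR=40/39; mL=-24/17, mR=-1616/663; mL+mR=-2552/663 → advance -1; mR−mL=-40/39 → turn -1·90°
n=4: pose=(-5,5,W); sL=6/5, sR=30/13; mL=-6/5, mR=-228/65; mL+mR=-306/65 → advance -1; mR−mL=-30/13 → turn -1·90°
n=5: pose=(-4,5,N); sL=120/41, sR=120/17; mL=-120/41, mR=-6960/697; mL+mR=-9000/697 → advance -1; mR−mL=-120/17 → turn -1·90°
n=6: pose=(-4,4,E); sL=60/13, sR=60/41; mL=-60/13, mR=-3240/533; mL+mR=-5700/533 → advance -1; mR−mL=-60/41 → turn -1·90°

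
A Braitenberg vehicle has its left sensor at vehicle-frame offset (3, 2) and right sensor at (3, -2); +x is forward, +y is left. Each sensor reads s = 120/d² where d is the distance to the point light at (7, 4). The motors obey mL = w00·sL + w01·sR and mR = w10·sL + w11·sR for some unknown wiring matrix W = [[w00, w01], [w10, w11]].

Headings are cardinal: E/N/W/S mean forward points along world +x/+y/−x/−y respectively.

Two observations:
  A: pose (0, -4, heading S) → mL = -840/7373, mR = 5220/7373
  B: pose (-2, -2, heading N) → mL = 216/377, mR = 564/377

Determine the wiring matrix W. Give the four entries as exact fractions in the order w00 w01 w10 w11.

obs A: pose=(0,-4,S) → sL=60/73, sR=60/101, mL=-840/7373, mR=5220/7373
obs B: pose=(-2,-2,N) → sL=12/13, sR=60/29, mL=216/377, mR=564/377
sensor matrix S = [[60/73, 60/101], [12/13, 60/29]]; det S = 3202560/2779621
solve [mL_A; mL_B] = S·[w00; w01] and [mR_A; mR_B] = S·[w10; w11]:
  w00 = -1/2, w01 = 1/2, w10 = 1/2, w11 = 1/2

-1/2 1/2 1/2 1/2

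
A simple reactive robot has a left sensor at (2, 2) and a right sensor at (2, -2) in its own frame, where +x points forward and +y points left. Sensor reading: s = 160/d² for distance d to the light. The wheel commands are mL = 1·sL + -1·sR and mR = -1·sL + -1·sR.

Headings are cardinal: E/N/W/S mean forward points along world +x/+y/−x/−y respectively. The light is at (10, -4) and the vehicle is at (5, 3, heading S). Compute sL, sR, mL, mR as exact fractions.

80/17 80/37 1600/629 -4320/629

left sensor world pos  = (7, 1); dL² = 34
right sensor world pos = (3, 1); dR² = 74
sL = 160/34 = 80/17
sR = 160/74 = 80/37
mL = 1·sL + -1·sR = 1600/629
mR = -1·sL + -1·sR = -4320/629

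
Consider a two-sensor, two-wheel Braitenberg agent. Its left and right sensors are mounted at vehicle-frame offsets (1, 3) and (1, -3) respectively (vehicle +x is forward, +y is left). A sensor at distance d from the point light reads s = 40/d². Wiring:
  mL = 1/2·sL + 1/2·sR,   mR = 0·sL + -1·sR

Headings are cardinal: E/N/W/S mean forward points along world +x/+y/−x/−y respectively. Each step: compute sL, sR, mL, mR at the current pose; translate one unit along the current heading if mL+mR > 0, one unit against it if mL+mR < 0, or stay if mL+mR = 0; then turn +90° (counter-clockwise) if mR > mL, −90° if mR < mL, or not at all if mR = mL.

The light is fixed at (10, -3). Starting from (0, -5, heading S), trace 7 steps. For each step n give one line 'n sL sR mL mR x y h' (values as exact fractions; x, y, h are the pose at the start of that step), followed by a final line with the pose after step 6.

n=0: pose=(0,-5,S); sL=20/29, sR=20/89; mL=1180/2581, mR=-20/89; mL+mR=600/2581 → advance +1; mR−mL=-1760/2581 → turn -1·90°
n=1: pose=(0,-6,W); sL=40/157, sR=40/121; mL=5560/18997, mR=-40/121; mL+mR=-720/18997 → advance -1; mR−mL=-11840/18997 → turn -1·90°
n=2: pose=(1,-6,N); sL=10/37, sR=1; mL=47/74, mR=-1; mL+mR=-27/74 → advance -1; mR−mL=-121/74 → turn -1·90°
n=3: pose=(1,-7,E); sL=8/13, sR=40/113; mL=712/1469, mR=-40/113; mL+mR=192/1469 → advance +1; mR−mL=-1232/1469 → turn -1·90°
n=4: pose=(2,-7,S); sL=4/5, sR=20/73; mL=196/365, mR=-20/73; mL+mR=96/365 → advance +1; mR−mL=-296/365 → turn -1·90°
n=5: pose=(2,-8,W); sL=8/29, sR=8/17; mL=184/493, mR=-8/17; mL+mR=-48/493 → advance -1; mR−mL=-416/493 → turn -1·90°
n=6: pose=(3,-8,N); sL=10/29, sR=5/4; mL=185/232, mR=-5/4; mL+mR=-105/232 → advance -1; mR−mL=-475/232 → turn -1·90°

0 20/29 20/89 1180/2581 -20/89 0 -5 S
1 40/157 40/121 5560/18997 -40/121 0 -6 W
2 10/37 1 47/74 -1 1 -6 N
3 8/13 40/113 712/1469 -40/113 1 -7 E
4 4/5 20/73 196/365 -20/73 2 -7 S
5 8/29 8/17 184/493 -8/17 2 -8 W
6 10/29 5/4 185/232 -5/4 3 -8 N
final 3 -9 E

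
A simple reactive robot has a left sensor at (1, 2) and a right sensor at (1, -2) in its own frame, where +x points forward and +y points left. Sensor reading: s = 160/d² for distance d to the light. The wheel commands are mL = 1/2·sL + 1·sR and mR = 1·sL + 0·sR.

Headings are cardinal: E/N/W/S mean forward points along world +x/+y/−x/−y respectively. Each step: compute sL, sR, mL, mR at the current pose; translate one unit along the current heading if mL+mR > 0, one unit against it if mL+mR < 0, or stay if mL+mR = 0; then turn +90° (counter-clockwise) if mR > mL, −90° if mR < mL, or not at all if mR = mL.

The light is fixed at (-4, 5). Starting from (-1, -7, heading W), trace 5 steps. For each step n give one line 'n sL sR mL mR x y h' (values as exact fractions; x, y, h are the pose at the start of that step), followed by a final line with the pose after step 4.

n=0: pose=(-1,-7,W); sL=4/5, sR=20/13; mL=126/65, mR=4/5; mL+mR=178/65 → advance +1; mR−mL=-74/65 → turn -1·90°
n=1: pose=(-2,-7,N); sL=160/121, sR=160/137; mL=30320/16577, mR=160/121; mL+mR=52240/16577 → advance +1; mR−mL=-8400/16577 → turn -1·90°
n=2: pose=(-2,-6,E); sL=16/9, sR=80/89; mL=1432/801, mR=16/9; mL+mR=952/267 → advance +1; mR−mL=-8/801 → turn -1·90°
n=3: pose=(-1,-6,S); sL=160/169, sR=32/29; mL=7728/4901, mR=160/169; mL+mR=12368/4901 → advance +1; mR−mL=-3088/4901 → turn -1·90°
n=4: pose=(-1,-7,W); sL=4/5, sR=20/13; mL=126/65, mR=4/5; mL+mR=178/65 → advance +1; mR−mL=-74/65 → turn -1·90°

0 4/5 20/13 126/65 4/5 -1 -7 W
1 160/121 160/137 30320/16577 160/121 -2 -7 N
2 16/9 80/89 1432/801 16/9 -2 -6 E
3 160/169 32/29 7728/4901 160/169 -1 -6 S
4 4/5 20/13 126/65 4/5 -1 -7 W
final -2 -7 N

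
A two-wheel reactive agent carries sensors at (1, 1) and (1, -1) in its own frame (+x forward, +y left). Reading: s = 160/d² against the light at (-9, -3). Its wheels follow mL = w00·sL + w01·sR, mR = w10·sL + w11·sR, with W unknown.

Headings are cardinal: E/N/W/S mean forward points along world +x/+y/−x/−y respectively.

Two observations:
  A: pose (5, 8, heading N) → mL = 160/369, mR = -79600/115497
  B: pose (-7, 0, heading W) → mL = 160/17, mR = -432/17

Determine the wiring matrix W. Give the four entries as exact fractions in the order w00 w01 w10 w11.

obs A: pose=(5,8,N) → sL=160/313, sR=160/369, mL=160/369, mR=-79600/115497
obs B: pose=(-7,0,W) → sL=32, sR=160/17, mL=160/17, mR=-432/17
sensor matrix S = [[160/313, 160/369], [32, 160/17]]; det S = -17797120/1963449
solve [mL_A; mL_B] = S·[w00; w01] and [mR_A; mR_B] = S·[w10; w11]:
  w00 = 0, w01 = 1, w10 = -1/2, w11 = -1

0 1 -1/2 -1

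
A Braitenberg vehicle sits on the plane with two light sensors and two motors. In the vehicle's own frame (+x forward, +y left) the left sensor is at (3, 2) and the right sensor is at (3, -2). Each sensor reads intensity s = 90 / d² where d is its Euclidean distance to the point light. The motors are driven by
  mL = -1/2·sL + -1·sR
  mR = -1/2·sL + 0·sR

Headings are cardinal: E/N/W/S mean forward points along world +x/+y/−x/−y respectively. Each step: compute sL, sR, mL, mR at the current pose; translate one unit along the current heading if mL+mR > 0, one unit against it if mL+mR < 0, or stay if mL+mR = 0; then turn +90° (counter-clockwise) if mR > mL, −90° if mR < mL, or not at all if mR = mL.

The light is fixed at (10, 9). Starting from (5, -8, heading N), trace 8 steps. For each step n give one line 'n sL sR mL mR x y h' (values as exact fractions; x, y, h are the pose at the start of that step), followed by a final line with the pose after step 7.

0 18/49 18/41 -1251/2009 -9/49 5 -8 N
1 45/232 9/32 -351/928 -45/464 5 -9 W
2 18/89 10/53 -1367/4717 -9/89 6 -9 S
3 45/113 45/181 -18315/40906 -45/226 6 -8 E
4 18/49 18/41 -1251/2009 -9/49 5 -8 N
5 45/232 9/32 -351/928 -45/464 5 -9 W
6 18/89 10/53 -1367/4717 -9/89 6 -9 S
7 45/113 45/181 -18315/40906 -45/226 6 -8 E
final 5 -8 N

n=0: pose=(5,-8,N); sL=18/49, sR=18/41; mL=-1251/2009, mR=-9/49; mL+mR=-1620/2009 → advance -1; mR−mL=18/41 → turn +1·90°
n=1: pose=(5,-9,W); sL=45/232, sR=9/32; mL=-351/928, mR=-45/464; mL+mR=-441/928 → advance -1; mR−mL=9/32 → turn +1·90°
n=2: pose=(6,-9,S); sL=18/89, sR=10/53; mL=-1367/4717, mR=-9/89; mL+mR=-1844/4717 → advance -1; mR−mL=10/53 → turn +1·90°
n=3: pose=(6,-8,E); sL=45/113, sR=45/181; mL=-18315/40906, mR=-45/226; mL+mR=-13230/20453 → advance -1; mR−mL=45/181 → turn +1·90°
n=4: pose=(5,-8,N); sL=18/49, sR=18/41; mL=-1251/2009, mR=-9/49; mL+mR=-1620/2009 → advance -1; mR−mL=18/41 → turn +1·90°
n=5: pose=(5,-9,W); sL=45/232, sR=9/32; mL=-351/928, mR=-45/464; mL+mR=-441/928 → advance -1; mR−mL=9/32 → turn +1·90°
n=6: pose=(6,-9,S); sL=18/89, sR=10/53; mL=-1367/4717, mR=-9/89; mL+mR=-1844/4717 → advance -1; mR−mL=10/53 → turn +1·90°
n=7: pose=(6,-8,E); sL=45/113, sR=45/181; mL=-18315/40906, mR=-45/226; mL+mR=-13230/20453 → advance -1; mR−mL=45/181 → turn +1·90°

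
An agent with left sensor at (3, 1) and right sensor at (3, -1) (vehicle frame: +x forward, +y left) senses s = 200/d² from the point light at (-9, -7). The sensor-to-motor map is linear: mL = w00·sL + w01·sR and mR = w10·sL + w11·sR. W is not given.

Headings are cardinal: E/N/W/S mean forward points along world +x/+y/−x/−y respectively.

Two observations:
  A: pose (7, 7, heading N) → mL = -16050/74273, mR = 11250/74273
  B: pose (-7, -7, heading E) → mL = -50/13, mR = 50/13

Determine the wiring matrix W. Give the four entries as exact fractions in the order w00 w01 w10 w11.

-1 1/2 -1/2 1

obs A: pose=(7,7,N) → sL=100/257, sR=100/289, mL=-16050/74273, mR=11250/74273
obs B: pose=(-7,-7,E) → sL=100/13, sR=100/13, mL=-50/13, mR=50/13
sensor matrix S = [[100/257, 100/289], [100/13, 100/13]]; det S = 320000/965549
solve [mL_A; mL_B] = S·[w00; w01] and [mR_A; mR_B] = S·[w10; w11]:
  w00 = -1, w01 = 1/2, w10 = -1/2, w11 = 1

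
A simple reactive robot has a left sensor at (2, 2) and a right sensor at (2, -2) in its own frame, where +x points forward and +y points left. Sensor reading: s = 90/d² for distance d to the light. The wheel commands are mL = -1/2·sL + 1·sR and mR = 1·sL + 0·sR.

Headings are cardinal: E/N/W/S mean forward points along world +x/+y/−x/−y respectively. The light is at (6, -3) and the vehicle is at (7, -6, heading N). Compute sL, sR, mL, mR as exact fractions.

45 9 -27/2 45

left sensor world pos  = (5, -4); dL² = 2
right sensor world pos = (9, -4); dR² = 10
sL = 90/2 = 45
sR = 90/10 = 9
mL = -1/2·sL + 1·sR = -27/2
mR = 1·sL + 0·sR = 45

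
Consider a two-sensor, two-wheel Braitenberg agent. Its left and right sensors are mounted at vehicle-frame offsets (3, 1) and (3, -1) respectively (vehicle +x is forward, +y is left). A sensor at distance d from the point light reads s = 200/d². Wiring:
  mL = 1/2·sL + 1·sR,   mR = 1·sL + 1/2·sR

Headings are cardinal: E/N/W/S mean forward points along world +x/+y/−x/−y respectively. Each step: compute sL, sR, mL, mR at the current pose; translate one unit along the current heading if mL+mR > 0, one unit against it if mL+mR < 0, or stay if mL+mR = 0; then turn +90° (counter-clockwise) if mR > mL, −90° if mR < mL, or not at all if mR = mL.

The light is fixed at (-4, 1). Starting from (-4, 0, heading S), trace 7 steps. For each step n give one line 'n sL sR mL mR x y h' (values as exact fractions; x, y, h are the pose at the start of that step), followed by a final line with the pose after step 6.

0 200/17 200/17 300/17 300/17 -4 0 S
1 100/13 100/13 150/13 150/13 -4 -1 S
2 200/37 200/37 300/37 300/37 -4 -2 S
3 4 4 6 6 -4 -3 S
4 40/13 40/13 60/13 60/13 -4 -4 S
5 100/41 100/41 150/41 150/41 -4 -5 S
6 200/101 200/101 300/101 300/101 -4 -6 S
final -4 -7 S

n=0: pose=(-4,0,S); sL=200/17, sR=200/17; mL=300/17, mR=300/17; mL+mR=600/17 → advance +1; mR−mL=0 → turn +0·90°
n=1: pose=(-4,-1,S); sL=100/13, sR=100/13; mL=150/13, mR=150/13; mL+mR=300/13 → advance +1; mR−mL=0 → turn +0·90°
n=2: pose=(-4,-2,S); sL=200/37, sR=200/37; mL=300/37, mR=300/37; mL+mR=600/37 → advance +1; mR−mL=0 → turn +0·90°
n=3: pose=(-4,-3,S); sL=4, sR=4; mL=6, mR=6; mL+mR=12 → advance +1; mR−mL=0 → turn +0·90°
n=4: pose=(-4,-4,S); sL=40/13, sR=40/13; mL=60/13, mR=60/13; mL+mR=120/13 → advance +1; mR−mL=0 → turn +0·90°
n=5: pose=(-4,-5,S); sL=100/41, sR=100/41; mL=150/41, mR=150/41; mL+mR=300/41 → advance +1; mR−mL=0 → turn +0·90°
n=6: pose=(-4,-6,S); sL=200/101, sR=200/101; mL=300/101, mR=300/101; mL+mR=600/101 → advance +1; mR−mL=0 → turn +0·90°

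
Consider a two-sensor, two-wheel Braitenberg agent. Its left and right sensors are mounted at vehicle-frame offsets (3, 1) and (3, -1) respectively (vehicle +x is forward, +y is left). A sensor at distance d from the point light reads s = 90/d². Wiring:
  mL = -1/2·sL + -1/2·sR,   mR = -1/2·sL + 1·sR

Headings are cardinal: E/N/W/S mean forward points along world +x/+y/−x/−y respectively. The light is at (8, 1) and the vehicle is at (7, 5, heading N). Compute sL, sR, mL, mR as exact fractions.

90/53 90/49 -4590/2597 2565/2597

left sensor world pos  = (6, 8); dL² = 53
right sensor world pos = (8, 8); dR² = 49
sL = 90/53 = 90/53
sR = 90/49 = 90/49
mL = -1/2·sL + -1/2·sR = -4590/2597
mR = -1/2·sL + 1·sR = 2565/2597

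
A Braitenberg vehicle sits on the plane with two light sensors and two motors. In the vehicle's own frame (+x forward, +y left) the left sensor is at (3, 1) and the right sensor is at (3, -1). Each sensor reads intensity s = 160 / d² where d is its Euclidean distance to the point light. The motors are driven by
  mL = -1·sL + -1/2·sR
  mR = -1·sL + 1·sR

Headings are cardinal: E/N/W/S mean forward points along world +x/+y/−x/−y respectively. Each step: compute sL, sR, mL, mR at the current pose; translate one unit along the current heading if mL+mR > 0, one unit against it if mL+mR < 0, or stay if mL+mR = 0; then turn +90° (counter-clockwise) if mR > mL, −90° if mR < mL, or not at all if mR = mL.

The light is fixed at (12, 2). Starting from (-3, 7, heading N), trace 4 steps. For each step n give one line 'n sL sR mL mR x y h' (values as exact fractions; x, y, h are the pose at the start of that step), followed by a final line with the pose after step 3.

n=0: pose=(-3,7,N); sL=1/2, sR=8/13; mL=-21/26, mR=3/26; mL+mR=-9/13 → advance -1; mR−mL=12/13 → turn +1·90°
n=1: pose=(-3,6,W); sL=160/333, sR=160/349; mL=-82480/116217, mR=-2560/116217; mL+mR=-85040/116217 → advance -1; mR−mL=240/349 → turn +1·90°
n=2: pose=(-2,6,S); sL=16/17, sR=80/113; mL=-2488/1921, mR=-448/1921; mL+mR=-2936/1921 → advance -1; mR−mL=120/113 → turn +1·90°
n=3: pose=(-2,7,E); sL=160/157, sR=160/137; mL=-34480/21509, mR=3200/21509; mL+mR=-31280/21509 → advance -1; mR−mL=240/137 → turn +1·90°

0 1/2 8/13 -21/26 3/26 -3 7 N
1 160/333 160/349 -82480/116217 -2560/116217 -3 6 W
2 16/17 80/113 -2488/1921 -448/1921 -2 6 S
3 160/157 160/137 -34480/21509 3200/21509 -2 7 E
final -3 7 N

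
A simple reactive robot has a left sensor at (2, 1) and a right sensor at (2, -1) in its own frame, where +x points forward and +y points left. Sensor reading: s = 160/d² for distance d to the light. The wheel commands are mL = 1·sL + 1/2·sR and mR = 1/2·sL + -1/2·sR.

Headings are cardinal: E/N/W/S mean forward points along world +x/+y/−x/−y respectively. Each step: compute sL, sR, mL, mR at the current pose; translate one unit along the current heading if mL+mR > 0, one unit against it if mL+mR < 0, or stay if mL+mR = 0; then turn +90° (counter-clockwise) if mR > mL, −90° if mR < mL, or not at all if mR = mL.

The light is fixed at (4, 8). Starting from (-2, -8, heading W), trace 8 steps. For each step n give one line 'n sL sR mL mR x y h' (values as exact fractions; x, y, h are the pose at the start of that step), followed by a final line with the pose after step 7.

n=0: pose=(-2,-8,W); sL=160/353, sR=160/289; mL=74480/102017, mR=-5120/102017; mL+mR=240/353 → advance +1; mR−mL=-79600/102017 → turn -1·90°
n=1: pose=(-3,-8,N); sL=8/13, sR=20/29; mL=362/377, mR=-14/377; mL+mR=12/13 → advance +1; mR−mL=-376/377 → turn -1·90°
n=2: pose=(-3,-7,E); sL=160/221, sR=160/281; mL=62640/62101, mR=4800/62101; mL+mR=240/221 → advance +1; mR−mL=-57840/62101 → turn -1·90°
n=3: pose=(-2,-7,S); sL=80/157, sR=80/169; mL=19800/26533, mR=480/26533; mL+mR=120/157 → advance +1; mR−mL=-19320/26533 → turn -1·90°
n=4: pose=(-2,-8,W); sL=160/353, sR=160/289; mL=74480/102017, mR=-5120/102017; mL+mR=240/353 → advance +1; mR−mL=-79600/102017 → turn -1·90°
n=5: pose=(-3,-8,N); sL=8/13, sR=20/29; mL=362/377, mR=-14/377; mL+mR=12/13 → advance +1; mR−mL=-376/377 → turn -1·90°
n=6: pose=(-3,-7,E); sL=160/221, sR=160/281; mL=62640/62101, mR=4800/62101; mL+mR=240/221 → advance +1; mR−mL=-57840/62101 → turn -1·90°
n=7: pose=(-2,-7,S); sL=80/157, sR=80/169; mL=19800/26533, mR=480/26533; mL+mR=120/157 → advance +1; mR−mL=-19320/26533 → turn -1·90°

0 160/353 160/289 74480/102017 -5120/102017 -2 -8 W
1 8/13 20/29 362/377 -14/377 -3 -8 N
2 160/221 160/281 62640/62101 4800/62101 -3 -7 E
3 80/157 80/169 19800/26533 480/26533 -2 -7 S
4 160/353 160/289 74480/102017 -5120/102017 -2 -8 W
5 8/13 20/29 362/377 -14/377 -3 -8 N
6 160/221 160/281 62640/62101 4800/62101 -3 -7 E
7 80/157 80/169 19800/26533 480/26533 -2 -7 S
final -2 -8 W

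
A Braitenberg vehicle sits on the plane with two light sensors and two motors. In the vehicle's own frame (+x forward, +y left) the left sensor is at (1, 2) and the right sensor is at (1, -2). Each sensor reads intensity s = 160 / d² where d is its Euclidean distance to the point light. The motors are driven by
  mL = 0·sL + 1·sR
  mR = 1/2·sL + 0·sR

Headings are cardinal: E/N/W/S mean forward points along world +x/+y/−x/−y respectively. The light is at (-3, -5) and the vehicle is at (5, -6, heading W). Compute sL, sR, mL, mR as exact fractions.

80/29 16/5 16/5 40/29

left sensor world pos  = (4, -8); dL² = 58
right sensor world pos = (4, -4); dR² = 50
sL = 160/58 = 80/29
sR = 160/50 = 16/5
mL = 0·sL + 1·sR = 16/5
mR = 1/2·sL + 0·sR = 40/29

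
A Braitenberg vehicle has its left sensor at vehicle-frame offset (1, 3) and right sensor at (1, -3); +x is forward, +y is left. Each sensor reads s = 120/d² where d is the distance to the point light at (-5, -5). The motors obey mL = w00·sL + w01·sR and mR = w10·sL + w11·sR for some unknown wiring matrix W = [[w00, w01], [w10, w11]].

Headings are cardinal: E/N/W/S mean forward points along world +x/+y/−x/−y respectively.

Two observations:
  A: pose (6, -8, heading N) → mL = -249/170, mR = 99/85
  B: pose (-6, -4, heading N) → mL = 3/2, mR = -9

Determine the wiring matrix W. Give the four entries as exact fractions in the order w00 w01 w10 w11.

-1 1/2 1 -1

obs A: pose=(6,-8,N) → sL=30/17, sR=3/5, mL=-249/170, mR=99/85
obs B: pose=(-6,-4,N) → sL=6, sR=15, mL=3/2, mR=-9
sensor matrix S = [[30/17, 3/5], [6, 15]]; det S = 1944/85
solve [mL_A; mL_B] = S·[w00; w01] and [mR_A; mR_B] = S·[w10; w11]:
  w00 = -1, w01 = 1/2, w10 = 1, w11 = -1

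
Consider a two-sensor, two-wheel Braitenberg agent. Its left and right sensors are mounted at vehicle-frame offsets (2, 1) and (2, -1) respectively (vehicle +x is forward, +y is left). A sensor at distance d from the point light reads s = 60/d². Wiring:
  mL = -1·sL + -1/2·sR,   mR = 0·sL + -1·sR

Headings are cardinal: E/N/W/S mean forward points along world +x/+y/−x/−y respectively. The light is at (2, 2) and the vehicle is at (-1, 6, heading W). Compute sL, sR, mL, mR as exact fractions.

left sensor world pos  = (-3, 5); dL² = 34
right sensor world pos = (-3, 7); dR² = 50
sL = 60/34 = 30/17
sR = 60/50 = 6/5
mL = -1·sL + -1/2·sR = -201/85
mR = 0·sL + -1·sR = -6/5

30/17 6/5 -201/85 -6/5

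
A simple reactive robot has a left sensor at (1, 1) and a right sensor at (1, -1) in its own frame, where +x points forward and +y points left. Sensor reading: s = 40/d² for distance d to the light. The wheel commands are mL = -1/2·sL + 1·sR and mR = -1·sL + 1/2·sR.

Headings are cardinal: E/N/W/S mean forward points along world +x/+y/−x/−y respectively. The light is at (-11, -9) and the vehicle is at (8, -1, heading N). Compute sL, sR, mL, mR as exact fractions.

8/81 40/481 1316/38961 -2228/38961

left sensor world pos  = (7, 0); dL² = 405
right sensor world pos = (9, 0); dR² = 481
sL = 40/405 = 8/81
sR = 40/481 = 40/481
mL = -1/2·sL + 1·sR = 1316/38961
mR = -1·sL + 1/2·sR = -2228/38961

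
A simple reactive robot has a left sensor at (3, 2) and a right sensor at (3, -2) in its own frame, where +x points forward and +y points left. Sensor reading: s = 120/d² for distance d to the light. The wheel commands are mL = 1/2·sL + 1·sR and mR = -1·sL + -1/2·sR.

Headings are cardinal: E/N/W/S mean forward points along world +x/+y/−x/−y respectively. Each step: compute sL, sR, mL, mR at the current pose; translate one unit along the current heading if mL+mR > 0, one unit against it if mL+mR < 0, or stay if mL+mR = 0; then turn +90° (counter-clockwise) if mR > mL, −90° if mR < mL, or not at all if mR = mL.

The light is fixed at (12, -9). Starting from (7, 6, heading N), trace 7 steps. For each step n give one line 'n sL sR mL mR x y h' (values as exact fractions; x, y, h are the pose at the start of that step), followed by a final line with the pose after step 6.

n=0: pose=(7,6,N); sL=120/373, sR=40/111; mL=21580/41403, mR=-20780/41403; mL+mR=800/41403 → advance +1; mR−mL=-14120/13801 → turn -1·90°
n=1: pose=(7,7,E); sL=15/41, sR=3/5; mL=321/410, mR=-273/410; mL+mR=24/205 → advance +1; mR−mL=-297/205 → turn -1·90°
n=2: pose=(8,7,S); sL=120/173, sR=24/41; mL=6612/7093, mR=-6996/7093; mL+mR=-384/7093 → advance -1; mR−mL=-13608/7093 → turn -1·90°
n=3: pose=(8,8,W); sL=60/137, sR=12/41; mL=2874/5617, mR=-3282/5617; mL+mR=-408/5617 → advance -1; mR−mL=-6156/5617 → turn -1·90°
n=4: pose=(9,8,N); sL=24/85, sR=120/401; mL=15012/34085, mR=-14724/34085; mL+mR=288/34085 → advance +1; mR−mL=-29736/34085 → turn -1·90°
n=5: pose=(9,9,E); sL=3/10, sR=15/32; mL=99/160, mR=-171/320; mL+mR=27/320 → advance +1; mR−mL=-369/320 → turn -1·90°
n=6: pose=(10,9,S); sL=8/15, sR=120/241; mL=2764/3615, mR=-2828/3615; mL+mR=-64/3615 → advance -1; mR−mL=-1864/1205 → turn -1·90°

0 120/373 40/111 21580/41403 -20780/41403 7 6 N
1 15/41 3/5 321/410 -273/410 7 7 E
2 120/173 24/41 6612/7093 -6996/7093 8 7 S
3 60/137 12/41 2874/5617 -3282/5617 8 8 W
4 24/85 120/401 15012/34085 -14724/34085 9 8 N
5 3/10 15/32 99/160 -171/320 9 9 E
6 8/15 120/241 2764/3615 -2828/3615 10 9 S
final 10 10 W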